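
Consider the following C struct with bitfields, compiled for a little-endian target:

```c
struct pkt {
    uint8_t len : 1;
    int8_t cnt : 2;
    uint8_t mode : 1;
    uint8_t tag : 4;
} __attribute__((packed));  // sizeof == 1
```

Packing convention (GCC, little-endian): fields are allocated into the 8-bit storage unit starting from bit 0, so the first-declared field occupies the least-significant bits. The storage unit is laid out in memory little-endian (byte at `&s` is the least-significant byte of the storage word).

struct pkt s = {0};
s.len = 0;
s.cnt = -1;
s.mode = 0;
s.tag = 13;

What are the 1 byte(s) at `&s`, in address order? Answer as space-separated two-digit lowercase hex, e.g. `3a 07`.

d6

len:1 = 0 → 0x0 << 0 → word 0x00
cnt:2 = -1 → 0x3 << 1 → word 0x06
mode:1 = 0 → 0x0 << 3 → word 0x06
tag:4 = 13 → 0xd << 4 → word 0xd6
word = 0xd6 → little-endian bytes:
  [0]=0xd6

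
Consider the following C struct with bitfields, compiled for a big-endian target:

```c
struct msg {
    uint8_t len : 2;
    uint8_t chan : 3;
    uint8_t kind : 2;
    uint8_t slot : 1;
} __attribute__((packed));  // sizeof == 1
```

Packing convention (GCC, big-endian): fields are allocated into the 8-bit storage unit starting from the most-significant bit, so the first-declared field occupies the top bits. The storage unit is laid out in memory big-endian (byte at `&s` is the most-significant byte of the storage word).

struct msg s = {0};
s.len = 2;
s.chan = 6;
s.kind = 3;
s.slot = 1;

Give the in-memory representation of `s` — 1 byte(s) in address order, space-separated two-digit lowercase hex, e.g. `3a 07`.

len:2 = 2 → 0x2 << 6 → word 0x80
chan:3 = 6 → 0x6 << 3 → word 0xb0
kind:2 = 3 → 0x3 << 1 → word 0xb6
slot:1 = 1 → 0x1 << 0 → word 0xb7
word = 0xb7 → big-endian bytes:
  [0]=0xb7

b7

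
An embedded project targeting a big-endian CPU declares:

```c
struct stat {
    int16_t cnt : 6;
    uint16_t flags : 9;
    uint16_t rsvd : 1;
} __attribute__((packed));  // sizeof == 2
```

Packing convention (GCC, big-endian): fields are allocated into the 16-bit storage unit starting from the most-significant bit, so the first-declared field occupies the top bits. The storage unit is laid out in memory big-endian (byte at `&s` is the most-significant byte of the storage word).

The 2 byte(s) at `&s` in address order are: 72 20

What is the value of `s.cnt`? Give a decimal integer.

[0]=0x72 [1]=0x20 (big-endian) → word 0x7220
cnt:6 @ bit 10 → (0x7220>>10)&0x3f = 0x1c  ←
flags:9 @ bit 1 → (0x7220>>1)&0x1ff = 0x110
rsvd:1 @ bit 0 → (0x7220>>0)&0x1 = 0x0
cnt signed 6b, MSB=0: value = 28

28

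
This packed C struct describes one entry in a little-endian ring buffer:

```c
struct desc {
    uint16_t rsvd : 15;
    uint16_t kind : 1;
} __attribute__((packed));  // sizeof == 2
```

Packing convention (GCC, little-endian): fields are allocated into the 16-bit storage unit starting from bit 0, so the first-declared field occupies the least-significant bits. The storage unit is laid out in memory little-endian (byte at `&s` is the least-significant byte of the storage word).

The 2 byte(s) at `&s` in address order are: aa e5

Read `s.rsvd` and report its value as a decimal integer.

[0]=0xaa [1]=0xe5 (little-endian) → word 0xe5aa
rsvd [0+:15] = (word>>0) & 0x7fff = 26026  ←
kind [15+:1] = (word>>15) & 0x1 = 1

26026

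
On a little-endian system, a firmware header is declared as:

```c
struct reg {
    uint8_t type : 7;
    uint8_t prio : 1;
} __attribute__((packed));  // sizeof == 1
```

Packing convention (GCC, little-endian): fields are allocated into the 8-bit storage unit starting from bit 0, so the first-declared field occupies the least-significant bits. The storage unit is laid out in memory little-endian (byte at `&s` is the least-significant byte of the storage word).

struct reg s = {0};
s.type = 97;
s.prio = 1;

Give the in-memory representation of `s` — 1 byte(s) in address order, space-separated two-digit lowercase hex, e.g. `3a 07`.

e1

type (7b) val=97 bits=0x61 at bit 0: 0x61
prio (1b) val=1 bits=0x1 at bit 7: 0xe1
word = 0xe1 → little-endian bytes:
  [0]=0xe1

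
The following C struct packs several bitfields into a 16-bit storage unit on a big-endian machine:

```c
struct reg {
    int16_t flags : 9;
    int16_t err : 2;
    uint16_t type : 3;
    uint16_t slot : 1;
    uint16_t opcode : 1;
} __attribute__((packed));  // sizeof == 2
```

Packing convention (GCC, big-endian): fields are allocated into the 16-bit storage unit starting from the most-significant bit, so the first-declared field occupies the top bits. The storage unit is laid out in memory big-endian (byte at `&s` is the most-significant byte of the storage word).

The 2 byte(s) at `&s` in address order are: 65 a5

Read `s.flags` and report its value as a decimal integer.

203

[0]=0x65 [1]=0xa5 (big-endian) → word 0x65a5
flags:9 @ bit 7 → (0x65a5>>7)&0x1ff = 0xcb  ←
err:2 @ bit 5 → (0x65a5>>5)&0x3 = 0x1
type:3 @ bit 2 → (0x65a5>>2)&0x7 = 0x1
slot:1 @ bit 1 → (0x65a5>>1)&0x1 = 0x0
opcode:1 @ bit 0 → (0x65a5>>0)&0x1 = 0x1
flags signed 9b, MSB=0: value = 203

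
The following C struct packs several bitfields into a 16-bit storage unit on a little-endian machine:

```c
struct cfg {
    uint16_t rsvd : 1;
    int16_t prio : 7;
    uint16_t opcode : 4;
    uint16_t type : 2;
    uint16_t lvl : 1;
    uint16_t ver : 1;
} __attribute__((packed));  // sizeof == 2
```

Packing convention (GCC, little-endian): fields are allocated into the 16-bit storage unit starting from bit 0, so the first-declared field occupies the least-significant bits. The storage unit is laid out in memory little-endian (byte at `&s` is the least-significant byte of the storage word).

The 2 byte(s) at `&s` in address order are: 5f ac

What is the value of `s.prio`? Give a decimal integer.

47

[0]=0x5f [1]=0xac (little-endian) → word 0xac5f
rsvd:1 @ bit 0 → (0xac5f>>0)&0x1 = 0x1
prio:7 @ bit 1 → (0xac5f>>1)&0x7f = 0x2f  ←
opcode:4 @ bit 8 → (0xac5f>>8)&0xf = 0xc
type:2 @ bit 12 → (0xac5f>>12)&0x3 = 0x2
lvl:1 @ bit 14 → (0xac5f>>14)&0x1 = 0x0
ver:1 @ bit 15 → (0xac5f>>15)&0x1 = 0x1
prio signed 7b, MSB=0: value = 47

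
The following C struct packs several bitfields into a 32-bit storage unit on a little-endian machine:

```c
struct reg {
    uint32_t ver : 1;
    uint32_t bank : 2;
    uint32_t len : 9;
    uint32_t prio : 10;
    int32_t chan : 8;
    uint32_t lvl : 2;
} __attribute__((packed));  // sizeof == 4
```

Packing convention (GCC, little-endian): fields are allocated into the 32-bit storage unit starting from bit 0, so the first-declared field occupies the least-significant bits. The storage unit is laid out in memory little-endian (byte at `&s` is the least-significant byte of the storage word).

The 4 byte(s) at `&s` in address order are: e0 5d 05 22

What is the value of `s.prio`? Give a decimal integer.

85

[0]=0xe0 [1]=0x5d [2]=0x05 [3]=0x22 (little-endian) → word 0x22055de0
ver [0+:1] = (word>>0) & 0x1 = 0
bank [1+:2] = (word>>1) & 0x3 = 0
len [3+:9] = (word>>3) & 0x1ff = 444
prio [12+:10] = (word>>12) & 0x3ff = 85  ←
chan [22+:8] = (word>>22) & 0xff = 136
lvl [30+:2] = (word>>30) & 0x3 = 0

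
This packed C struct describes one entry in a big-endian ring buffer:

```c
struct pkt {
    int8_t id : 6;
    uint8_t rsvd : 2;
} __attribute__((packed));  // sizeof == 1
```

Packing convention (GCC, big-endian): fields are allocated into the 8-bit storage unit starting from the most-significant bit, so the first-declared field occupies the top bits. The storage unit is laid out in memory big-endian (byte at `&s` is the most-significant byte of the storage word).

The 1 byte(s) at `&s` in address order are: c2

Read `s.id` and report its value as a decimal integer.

[0]=0xc2 (big-endian) → word 0xc2
id:6 @ bit 2 → (0xc2>>2)&0x3f = 0x30  ←
rsvd:2 @ bit 0 → (0xc2>>0)&0x3 = 0x2
id signed 6b, MSB=1: 48 - 64 = -16

-16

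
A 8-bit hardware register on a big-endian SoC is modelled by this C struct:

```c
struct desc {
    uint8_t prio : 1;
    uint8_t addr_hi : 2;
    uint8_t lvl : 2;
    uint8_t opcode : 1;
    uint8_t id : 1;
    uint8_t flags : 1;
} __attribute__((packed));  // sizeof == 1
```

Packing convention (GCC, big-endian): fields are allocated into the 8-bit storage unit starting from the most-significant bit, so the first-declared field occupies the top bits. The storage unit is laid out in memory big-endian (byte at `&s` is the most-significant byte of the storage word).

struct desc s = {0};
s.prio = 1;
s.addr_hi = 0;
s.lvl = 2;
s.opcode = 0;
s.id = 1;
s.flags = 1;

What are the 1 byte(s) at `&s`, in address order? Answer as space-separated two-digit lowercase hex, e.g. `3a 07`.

93

[7+:1] prio=1 & 0x1 = 0x1; word=0x80
[5+:2] addr_hi=0 & 0x3 = 0x0; word=0x80
[3+:2] lvl=2 & 0x3 = 0x2; word=0x90
[2+:1] opcode=0 & 0x1 = 0x0; word=0x90
[1+:1] id=1 & 0x1 = 0x1; word=0x92
[0+:1] flags=1 & 0x1 = 0x1; word=0x93
word = 0x93 → big-endian bytes:
  [0]=0x93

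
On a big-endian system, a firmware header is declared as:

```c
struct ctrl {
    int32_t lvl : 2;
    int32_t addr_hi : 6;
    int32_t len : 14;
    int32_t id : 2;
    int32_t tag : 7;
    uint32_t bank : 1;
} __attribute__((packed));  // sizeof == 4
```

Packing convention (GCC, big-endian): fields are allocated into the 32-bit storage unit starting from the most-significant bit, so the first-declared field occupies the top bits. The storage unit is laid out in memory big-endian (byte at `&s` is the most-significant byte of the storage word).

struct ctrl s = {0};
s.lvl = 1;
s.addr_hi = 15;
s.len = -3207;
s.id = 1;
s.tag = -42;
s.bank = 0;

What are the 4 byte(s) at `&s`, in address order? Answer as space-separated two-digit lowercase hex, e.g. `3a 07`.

4f cd e5 ac

[30+:2] lvl=1 & 0x3 = 0x1; word=0x40000000
[24+:6] addr_hi=15 & 0x3f = 0xf; word=0x4f000000
[10+:14] len=-3207 & 0x3fff = 0x3379; word=0x4fcde400
[8+:2] id=1 & 0x3 = 0x1; word=0x4fcde500
[1+:7] tag=-42 & 0x7f = 0x56; word=0x4fcde5ac
[0+:1] bank=0 & 0x1 = 0x0; word=0x4fcde5ac
word = 0x4fcde5ac → big-endian bytes:
  [0]=0x4f  [1]=0xcd  [2]=0xe5  [3]=0xac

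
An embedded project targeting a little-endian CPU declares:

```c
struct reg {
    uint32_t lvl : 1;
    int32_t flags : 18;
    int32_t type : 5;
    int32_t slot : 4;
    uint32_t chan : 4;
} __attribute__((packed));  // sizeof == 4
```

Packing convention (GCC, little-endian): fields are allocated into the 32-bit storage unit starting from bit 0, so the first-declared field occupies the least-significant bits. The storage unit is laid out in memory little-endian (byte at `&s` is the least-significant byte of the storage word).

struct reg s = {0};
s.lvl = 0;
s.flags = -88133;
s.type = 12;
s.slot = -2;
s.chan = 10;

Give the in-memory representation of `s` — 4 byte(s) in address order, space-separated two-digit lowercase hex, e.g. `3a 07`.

76 4f 65 ae

lvl:1 = 0 → 0x0 << 0 → word 0x00000000
flags:18 = -88133 → 0x2a7bb << 1 → word 0x00054f76
type:5 = 12 → 0xc << 19 → word 0x00654f76
slot:4 = -2 → 0xe << 24 → word 0x0e654f76
chan:4 = 10 → 0xa << 28 → word 0xae654f76
word = 0xae654f76 → little-endian bytes:
  [0]=0x76  [1]=0x4f  [2]=0x65  [3]=0xae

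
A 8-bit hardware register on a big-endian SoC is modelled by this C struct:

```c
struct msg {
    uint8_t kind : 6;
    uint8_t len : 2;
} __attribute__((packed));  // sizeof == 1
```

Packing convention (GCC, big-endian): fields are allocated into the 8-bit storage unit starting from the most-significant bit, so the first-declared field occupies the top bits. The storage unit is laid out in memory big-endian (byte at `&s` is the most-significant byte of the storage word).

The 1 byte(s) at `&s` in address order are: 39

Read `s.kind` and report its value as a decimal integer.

[0]=0x39 (big-endian) → word 0x39
kind:6 @ bit 2 → (0x39>>2)&0x3f = 0xe  ←
len:2 @ bit 0 → (0x39>>0)&0x3 = 0x1

14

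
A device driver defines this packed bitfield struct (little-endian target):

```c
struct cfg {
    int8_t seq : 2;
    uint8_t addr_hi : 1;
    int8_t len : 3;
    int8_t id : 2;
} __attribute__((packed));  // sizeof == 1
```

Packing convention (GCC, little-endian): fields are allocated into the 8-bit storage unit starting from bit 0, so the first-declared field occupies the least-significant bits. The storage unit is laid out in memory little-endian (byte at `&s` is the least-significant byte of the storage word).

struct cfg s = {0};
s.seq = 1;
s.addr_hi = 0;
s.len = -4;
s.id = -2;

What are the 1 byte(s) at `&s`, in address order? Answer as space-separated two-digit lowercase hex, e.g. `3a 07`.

a1

seq (2b) val=1 bits=0x1 at bit 0: 0x01
addr_hi (1b) val=0 bits=0x0 at bit 2: 0x01
len (3b) val=-4 bits=0x4 at bit 3: 0x21
id (2b) val=-2 bits=0x2 at bit 6: 0xa1
word = 0xa1 → little-endian bytes:
  [0]=0xa1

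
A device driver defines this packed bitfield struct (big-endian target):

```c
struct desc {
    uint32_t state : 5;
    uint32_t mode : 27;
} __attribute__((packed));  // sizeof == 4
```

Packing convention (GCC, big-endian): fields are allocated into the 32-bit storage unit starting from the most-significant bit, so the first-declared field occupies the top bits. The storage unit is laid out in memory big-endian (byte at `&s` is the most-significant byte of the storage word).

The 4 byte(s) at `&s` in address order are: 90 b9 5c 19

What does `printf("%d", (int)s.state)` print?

18

[0]=0x90 [1]=0xb9 [2]=0x5c [3]=0x19 (big-endian) → word 0x90b95c19
state:5 @ bit 27 → (0x90b95c19>>27)&0x1f = 0x12  ←
mode:27 @ bit 0 → (0x90b95c19>>0)&0x7ffffff = 0xb95c19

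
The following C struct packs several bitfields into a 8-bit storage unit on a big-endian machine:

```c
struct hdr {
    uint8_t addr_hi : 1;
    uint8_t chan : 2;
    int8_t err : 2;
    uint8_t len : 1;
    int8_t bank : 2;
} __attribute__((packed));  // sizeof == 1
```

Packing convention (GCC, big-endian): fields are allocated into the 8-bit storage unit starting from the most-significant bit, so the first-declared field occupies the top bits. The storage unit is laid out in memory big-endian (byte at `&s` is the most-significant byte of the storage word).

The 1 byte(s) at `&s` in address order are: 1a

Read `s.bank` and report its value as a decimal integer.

[0]=0x1a (big-endian) → word 0x1a
addr_hi [7+:1] = (word>>7) & 0x1 = 0
chan [5+:2] = (word>>5) & 0x3 = 0
err [3+:2] = (word>>3) & 0x3 = 3
len [2+:1] = (word>>2) & 0x1 = 0
bank [0+:2] = (word>>0) & 0x3 = 2  ←
bank signed 2b, MSB=1: 2 - 4 = -2

-2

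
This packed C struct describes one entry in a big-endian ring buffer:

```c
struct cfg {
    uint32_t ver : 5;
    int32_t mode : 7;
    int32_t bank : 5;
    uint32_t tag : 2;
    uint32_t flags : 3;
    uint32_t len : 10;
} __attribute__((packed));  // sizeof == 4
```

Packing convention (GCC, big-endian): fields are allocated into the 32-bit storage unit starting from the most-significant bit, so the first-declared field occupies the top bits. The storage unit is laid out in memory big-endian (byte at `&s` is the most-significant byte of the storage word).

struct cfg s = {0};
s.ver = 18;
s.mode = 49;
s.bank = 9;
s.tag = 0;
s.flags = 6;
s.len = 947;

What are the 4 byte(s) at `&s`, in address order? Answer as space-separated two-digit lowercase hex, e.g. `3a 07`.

93 14 9b b3

ver (5b) val=18 bits=0x12 at bit 27: 0x90000000
mode (7b) val=49 bits=0x31 at bit 20: 0x93100000
bank (5b) val=9 bits=0x9 at bit 15: 0x93148000
tag (2b) val=0 bits=0x0 at bit 13: 0x93148000
flags (3b) val=6 bits=0x6 at bit 10: 0x93149800
len (10b) val=947 bits=0x3b3 at bit 0: 0x93149bb3
word = 0x93149bb3 → big-endian bytes:
  [0]=0x93  [1]=0x14  [2]=0x9b  [3]=0xb3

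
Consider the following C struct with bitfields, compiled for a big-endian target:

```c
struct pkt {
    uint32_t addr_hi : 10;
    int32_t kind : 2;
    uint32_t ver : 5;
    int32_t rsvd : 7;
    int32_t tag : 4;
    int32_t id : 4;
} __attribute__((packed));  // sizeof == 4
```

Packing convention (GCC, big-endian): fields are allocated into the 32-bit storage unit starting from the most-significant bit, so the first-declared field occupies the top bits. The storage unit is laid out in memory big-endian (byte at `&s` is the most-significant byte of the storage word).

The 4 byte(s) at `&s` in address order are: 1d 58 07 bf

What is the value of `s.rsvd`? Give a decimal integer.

[0]=0x1d [1]=0x58 [2]=0x07 [3]=0xbf (big-endian) → word 0x1d5807bf
addr_hi:10 @ bit 22 → (0x1d5807bf>>22)&0x3ff = 0x75
kind:2 @ bit 20 → (0x1d5807bf>>20)&0x3 = 0x1
ver:5 @ bit 15 → (0x1d5807bf>>15)&0x1f = 0x10
rsvd:7 @ bit 8 → (0x1d5807bf>>8)&0x7f = 0x7  ←
tag:4 @ bit 4 → (0x1d5807bf>>4)&0xf = 0xb
id:4 @ bit 0 → (0x1d5807bf>>0)&0xf = 0xf
rsvd signed 7b, MSB=0: value = 7

7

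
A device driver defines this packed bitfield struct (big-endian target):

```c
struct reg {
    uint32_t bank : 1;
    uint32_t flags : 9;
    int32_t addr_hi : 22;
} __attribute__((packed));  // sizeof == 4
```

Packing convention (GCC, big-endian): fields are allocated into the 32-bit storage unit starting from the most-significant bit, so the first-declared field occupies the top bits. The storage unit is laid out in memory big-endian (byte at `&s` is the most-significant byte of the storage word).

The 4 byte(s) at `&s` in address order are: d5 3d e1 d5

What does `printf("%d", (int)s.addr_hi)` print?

[0]=0xd5 [1]=0x3d [2]=0xe1 [3]=0xd5 (big-endian) → word 0xd53de1d5
bank:1 @ bit 31 → (0xd53de1d5>>31)&0x1 = 0x1
flags:9 @ bit 22 → (0xd53de1d5>>22)&0x1ff = 0x154
addr_hi:22 @ bit 0 → (0xd53de1d5>>0)&0x3fffff = 0x3de1d5  ←
addr_hi signed 22b, MSB=1: 4055509 - 4194304 = -138795

-138795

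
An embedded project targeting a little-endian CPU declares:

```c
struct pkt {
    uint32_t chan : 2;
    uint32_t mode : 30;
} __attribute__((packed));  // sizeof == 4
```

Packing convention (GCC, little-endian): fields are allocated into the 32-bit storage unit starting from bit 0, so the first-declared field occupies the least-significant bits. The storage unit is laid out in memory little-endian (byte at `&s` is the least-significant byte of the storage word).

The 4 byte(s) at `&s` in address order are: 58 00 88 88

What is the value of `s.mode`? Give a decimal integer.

572653590

[0]=0x58 [1]=0x00 [2]=0x88 [3]=0x88 (little-endian) → word 0x88880058
chan:2 @ bit 0 → (0x88880058>>0)&0x3 = 0x0
mode:30 @ bit 2 → (0x88880058>>2)&0x3fffffff = 0x22220016  ←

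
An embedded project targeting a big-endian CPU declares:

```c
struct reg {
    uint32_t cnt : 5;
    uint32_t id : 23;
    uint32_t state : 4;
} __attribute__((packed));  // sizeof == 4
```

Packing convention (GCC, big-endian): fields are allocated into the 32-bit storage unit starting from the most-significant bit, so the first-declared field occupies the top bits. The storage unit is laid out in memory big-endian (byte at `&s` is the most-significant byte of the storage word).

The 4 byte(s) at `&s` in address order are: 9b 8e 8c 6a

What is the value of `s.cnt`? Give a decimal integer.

[0]=0x9b [1]=0x8e [2]=0x8c [3]=0x6a (big-endian) → word 0x9b8e8c6a
cnt:5 @ bit 27 → (0x9b8e8c6a>>27)&0x1f = 0x13  ←
id:23 @ bit 4 → (0x9b8e8c6a>>4)&0x7fffff = 0x38e8c6
state:4 @ bit 0 → (0x9b8e8c6a>>0)&0xf = 0xa

19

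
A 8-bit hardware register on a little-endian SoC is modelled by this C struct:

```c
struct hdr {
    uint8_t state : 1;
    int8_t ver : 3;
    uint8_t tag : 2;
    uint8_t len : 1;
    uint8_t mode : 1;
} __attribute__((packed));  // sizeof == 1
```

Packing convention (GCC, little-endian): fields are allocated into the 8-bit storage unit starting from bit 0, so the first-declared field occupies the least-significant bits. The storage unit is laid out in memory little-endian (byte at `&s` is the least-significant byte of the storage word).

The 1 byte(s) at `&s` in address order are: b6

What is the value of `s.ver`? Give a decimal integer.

[0]=0xb6 (little-endian) → word 0xb6
state [0+:1] = (word>>0) & 0x1 = 0
ver [1+:3] = (word>>1) & 0x7 = 3  ←
tag [4+:2] = (word>>4) & 0x3 = 3
len [6+:1] = (word>>6) & 0x1 = 0
mode [7+:1] = (word>>7) & 0x1 = 1
ver signed 3b, MSB=0: value = 3

3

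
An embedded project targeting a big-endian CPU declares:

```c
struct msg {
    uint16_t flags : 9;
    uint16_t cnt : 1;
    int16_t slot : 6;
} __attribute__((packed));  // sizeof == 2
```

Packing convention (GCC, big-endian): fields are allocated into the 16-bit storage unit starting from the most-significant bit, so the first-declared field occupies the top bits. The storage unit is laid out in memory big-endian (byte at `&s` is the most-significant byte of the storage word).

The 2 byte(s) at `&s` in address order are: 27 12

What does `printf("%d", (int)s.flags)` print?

[0]=0x27 [1]=0x12 (big-endian) → word 0x2712
flags:9 @ bit 7 → (0x2712>>7)&0x1ff = 0x4e  ←
cnt:1 @ bit 6 → (0x2712>>6)&0x1 = 0x0
slot:6 @ bit 0 → (0x2712>>0)&0x3f = 0x12

78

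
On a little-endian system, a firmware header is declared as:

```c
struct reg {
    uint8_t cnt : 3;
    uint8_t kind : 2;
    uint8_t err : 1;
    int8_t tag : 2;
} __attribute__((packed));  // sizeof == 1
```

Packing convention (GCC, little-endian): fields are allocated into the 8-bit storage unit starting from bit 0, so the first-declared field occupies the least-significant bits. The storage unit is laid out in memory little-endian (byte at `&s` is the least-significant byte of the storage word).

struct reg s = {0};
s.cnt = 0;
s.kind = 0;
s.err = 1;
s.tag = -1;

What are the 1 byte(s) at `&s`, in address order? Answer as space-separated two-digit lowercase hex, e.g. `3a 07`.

e0

cnt (3b) val=0 bits=0x0 at bit 0: 0x00
kind (2b) val=0 bits=0x0 at bit 3: 0x00
err (1b) val=1 bits=0x1 at bit 5: 0x20
tag (2b) val=-1 bits=0x3 at bit 6: 0xe0
word = 0xe0 → little-endian bytes:
  [0]=0xe0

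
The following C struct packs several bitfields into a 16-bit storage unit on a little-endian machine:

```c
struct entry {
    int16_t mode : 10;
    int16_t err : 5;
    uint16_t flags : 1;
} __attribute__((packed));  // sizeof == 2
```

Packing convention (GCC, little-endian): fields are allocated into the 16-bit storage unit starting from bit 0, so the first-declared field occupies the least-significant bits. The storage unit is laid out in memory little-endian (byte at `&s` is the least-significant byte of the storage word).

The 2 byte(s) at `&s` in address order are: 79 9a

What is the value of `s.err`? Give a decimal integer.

6

[0]=0x79 [1]=0x9a (little-endian) → word 0x9a79
mode [0+:10] = (word>>0) & 0x3ff = 633
err [10+:5] = (word>>10) & 0x1f = 6  ←
flags [15+:1] = (word>>15) & 0x1 = 1
err signed 5b, MSB=0: value = 6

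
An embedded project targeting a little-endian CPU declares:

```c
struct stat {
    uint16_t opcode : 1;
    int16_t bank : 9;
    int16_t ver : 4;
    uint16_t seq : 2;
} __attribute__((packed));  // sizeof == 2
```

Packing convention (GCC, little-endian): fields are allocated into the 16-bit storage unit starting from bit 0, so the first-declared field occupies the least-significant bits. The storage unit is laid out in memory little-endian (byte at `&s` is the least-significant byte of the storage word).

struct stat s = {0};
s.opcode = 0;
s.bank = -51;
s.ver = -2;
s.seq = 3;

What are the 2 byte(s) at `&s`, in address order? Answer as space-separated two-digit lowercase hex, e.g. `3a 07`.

opcode (1b) val=0 bits=0x0 at bit 0: 0x0000
bank (9b) val=-51 bits=0x1cd at bit 1: 0x039a
ver (4b) val=-2 bits=0xe at bit 10: 0x3b9a
seq (2b) val=3 bits=0x3 at bit 14: 0xfb9a
word = 0xfb9a → little-endian bytes:
  [0]=0x9a  [1]=0xfb

9a fb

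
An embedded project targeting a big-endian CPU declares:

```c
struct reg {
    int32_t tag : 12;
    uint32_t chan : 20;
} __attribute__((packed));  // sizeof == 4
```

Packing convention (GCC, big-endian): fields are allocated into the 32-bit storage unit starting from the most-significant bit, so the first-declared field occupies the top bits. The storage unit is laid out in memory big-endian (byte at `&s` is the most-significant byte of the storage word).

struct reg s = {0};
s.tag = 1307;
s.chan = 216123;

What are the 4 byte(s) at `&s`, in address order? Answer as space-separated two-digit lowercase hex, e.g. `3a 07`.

tag (12b) val=1307 bits=0x51b at bit 20: 0x51b00000
chan (20b) val=216123 bits=0x34c3b at bit 0: 0x51b34c3b
word = 0x51b34c3b → big-endian bytes:
  [0]=0x51  [1]=0xb3  [2]=0x4c  [3]=0x3b

51 b3 4c 3b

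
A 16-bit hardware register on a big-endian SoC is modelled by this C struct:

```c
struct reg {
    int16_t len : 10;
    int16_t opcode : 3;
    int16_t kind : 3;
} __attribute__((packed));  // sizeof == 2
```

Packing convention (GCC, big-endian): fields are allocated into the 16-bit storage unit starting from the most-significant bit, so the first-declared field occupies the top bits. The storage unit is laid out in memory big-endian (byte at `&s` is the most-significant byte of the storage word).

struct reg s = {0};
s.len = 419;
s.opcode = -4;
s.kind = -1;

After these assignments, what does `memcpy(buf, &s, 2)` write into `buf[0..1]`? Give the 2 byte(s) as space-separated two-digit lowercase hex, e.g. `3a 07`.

68 e7

len (10b) val=419 bits=0x1a3 at bit 6: 0x68c0
opcode (3b) val=-4 bits=0x4 at bit 3: 0x68e0
kind (3b) val=-1 bits=0x7 at bit 0: 0x68e7
word = 0x68e7 → big-endian bytes:
  [0]=0x68  [1]=0xe7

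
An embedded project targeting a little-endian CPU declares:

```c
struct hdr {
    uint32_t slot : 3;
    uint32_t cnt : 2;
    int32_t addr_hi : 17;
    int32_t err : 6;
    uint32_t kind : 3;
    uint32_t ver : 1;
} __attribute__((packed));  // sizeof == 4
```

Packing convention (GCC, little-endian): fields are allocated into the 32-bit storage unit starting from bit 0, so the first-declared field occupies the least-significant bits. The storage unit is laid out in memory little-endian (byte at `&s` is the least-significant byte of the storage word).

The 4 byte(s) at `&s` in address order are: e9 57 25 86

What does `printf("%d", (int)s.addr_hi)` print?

-54593

[0]=0xe9 [1]=0x57 [2]=0x25 [3]=0x86 (little-endian) → word 0x862557e9
slot:3 @ bit 0 → (0x862557e9>>0)&0x7 = 0x1
cnt:2 @ bit 3 → (0x862557e9>>3)&0x3 = 0x1
addr_hi:17 @ bit 5 → (0x862557e9>>5)&0x1ffff = 0x12abf  ←
err:6 @ bit 22 → (0x862557e9>>22)&0x3f = 0x18
kind:3 @ bit 28 → (0x862557e9>>28)&0x7 = 0x0
ver:1 @ bit 31 → (0x862557e9>>31)&0x1 = 0x1
addr_hi signed 17b, MSB=1: 76479 - 131072 = -54593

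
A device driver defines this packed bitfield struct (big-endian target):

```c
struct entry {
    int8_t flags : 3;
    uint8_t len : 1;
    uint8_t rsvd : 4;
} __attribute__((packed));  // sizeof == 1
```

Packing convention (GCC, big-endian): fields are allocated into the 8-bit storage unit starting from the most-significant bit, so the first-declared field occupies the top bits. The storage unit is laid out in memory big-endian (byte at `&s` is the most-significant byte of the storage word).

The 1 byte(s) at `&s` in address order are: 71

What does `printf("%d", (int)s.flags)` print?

[0]=0x71 (big-endian) → word 0x71
flags [5+:3] = (word>>5) & 0x7 = 3  ←
len [4+:1] = (word>>4) & 0x1 = 1
rsvd [0+:4] = (word>>0) & 0xf = 1
flags signed 3b, MSB=0: value = 3

3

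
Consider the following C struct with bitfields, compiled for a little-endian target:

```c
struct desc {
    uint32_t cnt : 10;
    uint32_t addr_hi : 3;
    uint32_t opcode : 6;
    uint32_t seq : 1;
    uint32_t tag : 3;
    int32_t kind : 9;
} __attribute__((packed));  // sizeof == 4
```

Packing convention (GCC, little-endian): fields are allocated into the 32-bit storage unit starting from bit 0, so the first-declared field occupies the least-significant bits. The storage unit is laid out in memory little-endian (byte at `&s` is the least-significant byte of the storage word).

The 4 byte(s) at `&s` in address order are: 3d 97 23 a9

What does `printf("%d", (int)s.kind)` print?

[0]=0x3d [1]=0x97 [2]=0x23 [3]=0xa9 (little-endian) → word 0xa923973d
cnt [0+:10] = (word>>0) & 0x3ff = 829
addr_hi [10+:3] = (word>>10) & 0x7 = 5
opcode [13+:6] = (word>>13) & 0x3f = 28
seq [19+:1] = (word>>19) & 0x1 = 0
tag [20+:3] = (word>>20) & 0x7 = 2
kind [23+:9] = (word>>23) & 0x1ff = 338  ←
kind signed 9b, MSB=1: 338 - 512 = -174

-174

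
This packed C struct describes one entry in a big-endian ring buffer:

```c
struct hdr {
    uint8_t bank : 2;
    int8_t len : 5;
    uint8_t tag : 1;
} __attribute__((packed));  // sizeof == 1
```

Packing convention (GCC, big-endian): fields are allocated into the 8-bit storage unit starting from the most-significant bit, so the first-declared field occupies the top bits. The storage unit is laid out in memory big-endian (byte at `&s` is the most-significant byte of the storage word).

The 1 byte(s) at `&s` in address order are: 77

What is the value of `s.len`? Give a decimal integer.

-5

[0]=0x77 (big-endian) → word 0x77
bank:2 @ bit 6 → (0x77>>6)&0x3 = 0x1
len:5 @ bit 1 → (0x77>>1)&0x1f = 0x1b  ←
tag:1 @ bit 0 → (0x77>>0)&0x1 = 0x1
len signed 5b, MSB=1: 27 - 32 = -5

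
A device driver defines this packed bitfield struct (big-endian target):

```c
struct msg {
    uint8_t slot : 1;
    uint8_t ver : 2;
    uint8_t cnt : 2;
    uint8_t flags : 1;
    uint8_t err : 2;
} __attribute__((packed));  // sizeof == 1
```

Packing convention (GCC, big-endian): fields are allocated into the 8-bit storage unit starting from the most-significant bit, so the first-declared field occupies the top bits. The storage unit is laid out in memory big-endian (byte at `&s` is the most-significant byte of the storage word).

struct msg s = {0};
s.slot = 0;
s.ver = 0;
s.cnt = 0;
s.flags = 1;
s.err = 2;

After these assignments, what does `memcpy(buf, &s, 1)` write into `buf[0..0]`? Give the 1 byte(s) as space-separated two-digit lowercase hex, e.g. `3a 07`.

[7+:1] slot=0 & 0x1 = 0x0; word=0x00
[5+:2] ver=0 & 0x3 = 0x0; word=0x00
[3+:2] cnt=0 & 0x3 = 0x0; word=0x00
[2+:1] flags=1 & 0x1 = 0x1; word=0x04
[0+:2] err=2 & 0x3 = 0x2; word=0x06
word = 0x06 → big-endian bytes:
  [0]=0x06

06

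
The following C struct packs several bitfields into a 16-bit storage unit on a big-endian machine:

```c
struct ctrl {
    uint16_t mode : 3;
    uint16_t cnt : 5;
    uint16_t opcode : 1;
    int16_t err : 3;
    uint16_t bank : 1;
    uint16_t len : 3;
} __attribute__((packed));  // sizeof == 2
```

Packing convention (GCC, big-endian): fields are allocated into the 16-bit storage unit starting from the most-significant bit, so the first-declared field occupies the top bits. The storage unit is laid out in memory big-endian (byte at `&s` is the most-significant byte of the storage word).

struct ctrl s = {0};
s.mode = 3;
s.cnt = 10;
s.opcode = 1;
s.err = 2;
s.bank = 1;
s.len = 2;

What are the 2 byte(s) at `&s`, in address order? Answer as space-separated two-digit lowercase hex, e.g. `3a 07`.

[13+:3] mode=3 & 0x7 = 0x3; word=0x6000
[8+:5] cnt=10 & 0x1f = 0xa; word=0x6a00
[7+:1] opcode=1 & 0x1 = 0x1; word=0x6a80
[4+:3] err=2 & 0x7 = 0x2; word=0x6aa0
[3+:1] bank=1 & 0x1 = 0x1; word=0x6aa8
[0+:3] len=2 & 0x7 = 0x2; word=0x6aaa
word = 0x6aaa → big-endian bytes:
  [0]=0x6a  [1]=0xaa

6a aa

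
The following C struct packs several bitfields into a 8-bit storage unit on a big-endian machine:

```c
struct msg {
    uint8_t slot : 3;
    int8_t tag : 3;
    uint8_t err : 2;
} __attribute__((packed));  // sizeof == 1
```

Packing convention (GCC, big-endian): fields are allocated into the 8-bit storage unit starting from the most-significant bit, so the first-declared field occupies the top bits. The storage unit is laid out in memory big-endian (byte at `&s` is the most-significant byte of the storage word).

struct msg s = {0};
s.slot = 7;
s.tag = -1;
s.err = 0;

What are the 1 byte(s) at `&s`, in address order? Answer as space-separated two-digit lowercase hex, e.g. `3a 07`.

[5+:3] slot=7 & 0x7 = 0x7; word=0xe0
[2+:3] tag=-1 & 0x7 = 0x7; word=0xfc
[0+:2] err=0 & 0x3 = 0x0; word=0xfc
word = 0xfc → big-endian bytes:
  [0]=0xfc

fc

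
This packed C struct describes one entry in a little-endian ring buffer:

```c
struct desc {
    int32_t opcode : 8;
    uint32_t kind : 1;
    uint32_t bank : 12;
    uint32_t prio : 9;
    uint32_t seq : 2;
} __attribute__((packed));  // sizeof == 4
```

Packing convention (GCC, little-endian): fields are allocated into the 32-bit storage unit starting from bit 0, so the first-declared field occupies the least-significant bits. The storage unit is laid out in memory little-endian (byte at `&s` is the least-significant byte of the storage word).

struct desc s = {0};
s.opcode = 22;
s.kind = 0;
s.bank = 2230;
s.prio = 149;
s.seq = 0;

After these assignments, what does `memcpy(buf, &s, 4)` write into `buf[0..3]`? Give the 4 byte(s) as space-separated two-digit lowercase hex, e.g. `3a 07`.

16 6c b1 12

[0+:8] opcode=22 & 0xff = 0x16; word=0x00000016
[8+:1] kind=0 & 0x1 = 0x0; word=0x00000016
[9+:12] bank=2230 & 0xfff = 0x8b6; word=0x00116c16
[21+:9] prio=149 & 0x1ff = 0x95; word=0x12b16c16
[30+:2] seq=0 & 0x3 = 0x0; word=0x12b16c16
word = 0x12b16c16 → little-endian bytes:
  [0]=0x16  [1]=0x6c  [2]=0xb1  [3]=0x12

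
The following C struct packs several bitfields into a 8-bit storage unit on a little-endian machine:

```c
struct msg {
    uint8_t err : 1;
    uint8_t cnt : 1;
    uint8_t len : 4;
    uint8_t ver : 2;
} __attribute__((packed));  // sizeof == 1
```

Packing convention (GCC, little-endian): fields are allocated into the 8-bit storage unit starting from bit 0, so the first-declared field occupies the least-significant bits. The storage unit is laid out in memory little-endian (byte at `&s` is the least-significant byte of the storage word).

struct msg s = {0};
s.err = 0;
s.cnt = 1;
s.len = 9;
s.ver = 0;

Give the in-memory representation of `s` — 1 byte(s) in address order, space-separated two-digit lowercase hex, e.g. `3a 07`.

26

err (1b) val=0 bits=0x0 at bit 0: 0x00
cnt (1b) val=1 bits=0x1 at bit 1: 0x02
len (4b) val=9 bits=0x9 at bit 2: 0x26
ver (2b) val=0 bits=0x0 at bit 6: 0x26
word = 0x26 → little-endian bytes:
  [0]=0x26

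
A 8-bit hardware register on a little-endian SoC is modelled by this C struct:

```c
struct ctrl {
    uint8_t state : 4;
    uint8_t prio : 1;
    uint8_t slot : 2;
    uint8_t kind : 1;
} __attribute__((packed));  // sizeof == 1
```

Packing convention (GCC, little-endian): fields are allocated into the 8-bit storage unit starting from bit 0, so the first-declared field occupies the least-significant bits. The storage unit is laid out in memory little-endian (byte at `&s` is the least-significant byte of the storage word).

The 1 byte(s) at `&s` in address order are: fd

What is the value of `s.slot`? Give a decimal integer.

3

[0]=0xfd (little-endian) → word 0xfd
state [0+:4] = (word>>0) & 0xf = 13
prio [4+:1] = (word>>4) & 0x1 = 1
slot [5+:2] = (word>>5) & 0x3 = 3  ←
kind [7+:1] = (word>>7) & 0x1 = 1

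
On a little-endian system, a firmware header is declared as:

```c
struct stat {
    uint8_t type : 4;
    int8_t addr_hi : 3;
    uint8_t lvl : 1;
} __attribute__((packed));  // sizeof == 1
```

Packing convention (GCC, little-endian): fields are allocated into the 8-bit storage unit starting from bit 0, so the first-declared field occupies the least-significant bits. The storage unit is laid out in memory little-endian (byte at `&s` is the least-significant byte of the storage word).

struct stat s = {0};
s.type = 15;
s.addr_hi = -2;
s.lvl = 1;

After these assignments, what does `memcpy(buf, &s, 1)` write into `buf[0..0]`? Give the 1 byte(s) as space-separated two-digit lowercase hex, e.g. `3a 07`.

type (4b) val=15 bits=0xf at bit 0: 0x0f
addr_hi (3b) val=-2 bits=0x6 at bit 4: 0x6f
lvl (1b) val=1 bits=0x1 at bit 7: 0xef
word = 0xef → little-endian bytes:
  [0]=0xef

ef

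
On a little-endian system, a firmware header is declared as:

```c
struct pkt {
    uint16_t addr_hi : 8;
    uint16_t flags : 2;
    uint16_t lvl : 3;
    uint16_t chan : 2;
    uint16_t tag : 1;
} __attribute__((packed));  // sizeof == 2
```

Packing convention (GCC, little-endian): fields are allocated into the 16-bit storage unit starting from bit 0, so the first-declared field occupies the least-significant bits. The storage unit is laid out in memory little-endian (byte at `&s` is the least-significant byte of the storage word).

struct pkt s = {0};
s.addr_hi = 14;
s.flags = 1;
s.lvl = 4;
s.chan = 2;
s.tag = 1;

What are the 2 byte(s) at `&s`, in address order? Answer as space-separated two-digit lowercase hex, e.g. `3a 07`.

addr_hi:8 = 14 → 0xe << 0 → word 0x000e
flags:2 = 1 → 0x1 << 8 → word 0x010e
lvl:3 = 4 → 0x4 << 10 → word 0x110e
chan:2 = 2 → 0x2 << 13 → word 0x510e
tag:1 = 1 → 0x1 << 15 → word 0xd10e
word = 0xd10e → little-endian bytes:
  [0]=0x0e  [1]=0xd1

0e d1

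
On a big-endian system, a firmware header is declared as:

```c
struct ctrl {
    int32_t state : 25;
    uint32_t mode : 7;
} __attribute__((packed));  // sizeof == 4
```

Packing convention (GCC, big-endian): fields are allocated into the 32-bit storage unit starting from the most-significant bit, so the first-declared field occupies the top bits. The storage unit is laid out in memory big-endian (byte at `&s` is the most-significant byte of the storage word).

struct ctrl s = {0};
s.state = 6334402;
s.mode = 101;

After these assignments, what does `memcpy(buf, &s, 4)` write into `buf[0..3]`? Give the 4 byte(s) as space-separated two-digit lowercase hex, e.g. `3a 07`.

30 53 e1 65

[7+:25] state=6334402 & 0x1ffffff = 0x60a7c2; word=0x3053e100
[0+:7] mode=101 & 0x7f = 0x65; word=0x3053e165
word = 0x3053e165 → big-endian bytes:
  [0]=0x30  [1]=0x53  [2]=0xe1  [3]=0x65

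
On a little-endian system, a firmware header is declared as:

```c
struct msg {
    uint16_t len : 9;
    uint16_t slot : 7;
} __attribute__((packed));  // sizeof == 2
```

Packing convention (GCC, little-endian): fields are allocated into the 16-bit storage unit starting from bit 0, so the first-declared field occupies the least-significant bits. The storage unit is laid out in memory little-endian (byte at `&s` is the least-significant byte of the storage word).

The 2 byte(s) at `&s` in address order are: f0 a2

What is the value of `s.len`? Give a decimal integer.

[0]=0xf0 [1]=0xa2 (little-endian) → word 0xa2f0
len [0+:9] = (word>>0) & 0x1ff = 240  ←
slot [9+:7] = (word>>9) & 0x7f = 81

240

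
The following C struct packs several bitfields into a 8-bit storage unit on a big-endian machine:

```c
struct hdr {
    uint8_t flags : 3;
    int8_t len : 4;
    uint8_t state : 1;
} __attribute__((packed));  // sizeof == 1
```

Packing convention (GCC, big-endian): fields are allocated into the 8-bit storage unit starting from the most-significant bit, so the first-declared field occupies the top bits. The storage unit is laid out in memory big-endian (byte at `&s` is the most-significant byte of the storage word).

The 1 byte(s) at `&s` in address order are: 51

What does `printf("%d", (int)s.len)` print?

-8

[0]=0x51 (big-endian) → word 0x51
flags:3 @ bit 5 → (0x51>>5)&0x7 = 0x2
len:4 @ bit 1 → (0x51>>1)&0xf = 0x8  ←
state:1 @ bit 0 → (0x51>>0)&0x1 = 0x1
len signed 4b, MSB=1: 8 - 16 = -8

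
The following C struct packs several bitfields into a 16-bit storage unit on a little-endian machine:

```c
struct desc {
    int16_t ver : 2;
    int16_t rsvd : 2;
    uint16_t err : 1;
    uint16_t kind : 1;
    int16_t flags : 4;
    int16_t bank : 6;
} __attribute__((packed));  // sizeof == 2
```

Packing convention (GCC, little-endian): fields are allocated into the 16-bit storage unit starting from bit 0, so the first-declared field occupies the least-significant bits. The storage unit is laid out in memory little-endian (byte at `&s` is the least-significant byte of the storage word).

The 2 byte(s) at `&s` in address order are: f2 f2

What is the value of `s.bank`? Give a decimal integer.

[0]=0xf2 [1]=0xf2 (little-endian) → word 0xf2f2
ver:2 @ bit 0 → (0xf2f2>>0)&0x3 = 0x2
rsvd:2 @ bit 2 → (0xf2f2>>2)&0x3 = 0x0
err:1 @ bit 4 → (0xf2f2>>4)&0x1 = 0x1
kind:1 @ bit 5 → (0xf2f2>>5)&0x1 = 0x1
flags:4 @ bit 6 → (0xf2f2>>6)&0xf = 0xb
bank:6 @ bit 10 → (0xf2f2>>10)&0x3f = 0x3c  ←
bank signed 6b, MSB=1: 60 - 64 = -4

-4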